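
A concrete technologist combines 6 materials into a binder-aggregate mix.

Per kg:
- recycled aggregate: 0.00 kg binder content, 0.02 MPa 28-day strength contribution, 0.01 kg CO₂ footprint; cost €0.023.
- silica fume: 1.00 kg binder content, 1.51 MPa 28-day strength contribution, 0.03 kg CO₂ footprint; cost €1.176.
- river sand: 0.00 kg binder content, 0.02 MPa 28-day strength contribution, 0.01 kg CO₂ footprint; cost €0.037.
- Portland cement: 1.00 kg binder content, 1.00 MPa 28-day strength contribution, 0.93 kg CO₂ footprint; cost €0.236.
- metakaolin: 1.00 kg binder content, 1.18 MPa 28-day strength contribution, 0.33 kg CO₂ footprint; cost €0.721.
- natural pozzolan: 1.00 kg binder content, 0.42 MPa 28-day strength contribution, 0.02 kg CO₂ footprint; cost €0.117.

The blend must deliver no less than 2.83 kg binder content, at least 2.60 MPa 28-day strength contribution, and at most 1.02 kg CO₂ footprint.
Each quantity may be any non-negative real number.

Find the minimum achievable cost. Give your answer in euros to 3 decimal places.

Let x1 = kg of recycled aggregate, x2 = kg of silica fume, x3 = kg of river sand, x4 = kg of Portland cement, x5 = kg of metakaolin, x6 = kg of natural pozzolan.
min 0.023x1 + 1.176x2 + 0.037x3 + 0.236x4 + 0.721x5 + 0.117x6 with:
  1x2 + 1x4 + 1x5 + 1x6 ≥ 2.83   (binder content)
  0.02x1 + 1.51x2 + 0.02x3 + 1x4 + 1.18x5 + 0.42x6 ≥ 2.6   (28-day strength contribution)
  0.01x1 + 0.03x2 + 0.01x3 + 0.93x4 + 0.33x5 + 0.02x6 ≤ 1.02   (CO₂ footprint)
  x1, x2, x3, x4, x5, x6 ≥ 0.
The optimal basis is {Portland cement, natural pozzolan}; recycled aggregate, silica fume, river sand, metakaolin drop out. The 28-day strength contribution and CO₂ footprint requirements are met with equality.
Optimal quantities: Portland cement = 1.016 kg, natural pozzolan = 3.772 kg.
Cost = 0.236·1.016 + 0.117·3.772 = 0.68110.

€0.681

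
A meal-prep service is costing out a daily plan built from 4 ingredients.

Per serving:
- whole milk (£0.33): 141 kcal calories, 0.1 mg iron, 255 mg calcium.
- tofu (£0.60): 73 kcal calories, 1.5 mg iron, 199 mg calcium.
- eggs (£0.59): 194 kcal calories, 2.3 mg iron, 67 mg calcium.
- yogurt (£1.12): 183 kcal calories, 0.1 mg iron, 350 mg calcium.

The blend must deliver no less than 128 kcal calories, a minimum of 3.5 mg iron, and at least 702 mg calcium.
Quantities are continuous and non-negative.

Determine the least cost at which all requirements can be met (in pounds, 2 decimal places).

Let x1 = servings of whole milk, x2 = servings of tofu, x3 = servings of eggs, x4 = servings of yogurt.
Minimize 0.33x1 + 0.6x2 + 0.59x3 + 1.12x4 s.t.:
  141x1 + 73x2 + 194x3 + 183x4 ≥ 128   (calories)
  0.1x1 + 1.5x2 + 2.3x3 + 0.1x4 ≥ 3.5   (iron)
  255x1 + 199x2 + 67x3 + 350x4 ≥ 702   (calcium)
  x1, x2, x3, x4 ≥ 0.
The optimal basis is {whole milk, eggs}; tofu, yogurt drop out. There the iron and calcium constraints are tight.
That vertex is x1 = 2.38, x3 = 1.418.
Hence cost = 0.33·2.38 + 0.59·1.418 = £1.6220.

£1.62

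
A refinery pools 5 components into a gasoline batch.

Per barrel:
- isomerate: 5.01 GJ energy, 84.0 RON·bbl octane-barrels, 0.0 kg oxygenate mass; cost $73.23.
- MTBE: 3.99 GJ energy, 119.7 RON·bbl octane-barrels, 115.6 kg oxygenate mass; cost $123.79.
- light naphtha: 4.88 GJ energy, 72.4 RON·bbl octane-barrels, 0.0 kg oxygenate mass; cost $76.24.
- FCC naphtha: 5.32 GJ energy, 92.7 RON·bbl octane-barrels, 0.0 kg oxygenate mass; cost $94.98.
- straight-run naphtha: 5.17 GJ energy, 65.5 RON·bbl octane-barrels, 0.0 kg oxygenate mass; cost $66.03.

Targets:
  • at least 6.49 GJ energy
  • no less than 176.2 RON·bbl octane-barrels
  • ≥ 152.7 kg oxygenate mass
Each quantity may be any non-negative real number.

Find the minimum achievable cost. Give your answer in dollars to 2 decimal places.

$180.28

Let x1 = barrels of isomerate, x2 = barrels of MTBE, x3 = barrels of light naphtha, x4 = barrels of FCC naphtha, x5 = barrels of straight-run naphtha.
Minimize 73.23x1 + 123.79x2 + 76.24x3 + 94.98x4 + 66.03x5 s.t.:
  5.01x1 + 3.99x2 + 4.88x3 + 5.32x4 + 5.17x5 ≥ 6.49   (energy)
  84x1 + 119.7x2 + 72.4x3 + 92.7x4 + 65.5x5 ≥ 176.2   (octane-barrels)
  115.6x2 ≥ 152.7   (oxygenate mass)
  x1, x2, x3, x4, x5 ≥ 0.
The cheapest feasible vertex uses only isomerate, MTBE, straight-run naphtha; light naphtha, FCC naphtha are not used. Binding constraints: energy, octane-barrels, oxygenate mass.
So isomerate = 0.1283 barrels, MTBE = 1.321 barrels, straight-run naphtha = 0.1115 barrels.
Hence cost = 73.23·0.1283 + 123.79·1.321 + 66.03·0.1115 = $180.2843.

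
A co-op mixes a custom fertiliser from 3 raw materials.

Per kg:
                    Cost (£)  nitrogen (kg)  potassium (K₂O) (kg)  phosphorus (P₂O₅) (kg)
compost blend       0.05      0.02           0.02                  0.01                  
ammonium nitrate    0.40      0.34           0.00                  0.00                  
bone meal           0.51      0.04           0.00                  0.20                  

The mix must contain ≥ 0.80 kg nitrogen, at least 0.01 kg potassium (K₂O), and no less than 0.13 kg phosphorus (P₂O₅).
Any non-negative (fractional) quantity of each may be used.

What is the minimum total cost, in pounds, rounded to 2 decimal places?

Let x1 = kg of compost blend, x2 = kg of ammonium nitrate, x3 = kg of bone meal.
Minimize 0.05x1 + 0.4x2 + 0.51x3 with:
  0.02x1 + 0.34x2 + 0.04x3 ≥ 0.8   (nitrogen)
  0.02x1 ≥ 0.01   (potassium (K₂O))
  0.01x1 + 0.2x3 ≥ 0.13   (phosphorus (P₂O₅))
  x1, x2, x3 ≥ 0.
All 3 inputs are positive at the optimum. The nitrogen, potassium (K₂O), phosphorus (P₂O₅) requirements are met with equality.
Solving gives x1 = 0.5, x2 = 2.25, x3 = 0.625.
Hence cost = 0.05·0.5 + 0.4·2.25 + 0.51·0.625 = £1.2438.

£1.24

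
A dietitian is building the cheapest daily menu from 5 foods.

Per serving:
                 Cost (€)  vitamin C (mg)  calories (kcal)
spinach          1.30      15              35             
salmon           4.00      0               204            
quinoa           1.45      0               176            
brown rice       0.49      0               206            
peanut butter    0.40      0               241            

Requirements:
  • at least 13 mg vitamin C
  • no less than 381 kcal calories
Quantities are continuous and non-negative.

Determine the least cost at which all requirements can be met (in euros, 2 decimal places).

€1.71

Let x1 = servings of spinach, x2 = servings of salmon, x3 = servings of quinoa, x4 = servings of brown rice, x5 = servings of peanut butter.
Minimize 1.3x1 + 4x2 + 1.45x3 + 0.49x4 + 0.4x5 subject to:
  15x1 ≥ 13   (vitamin C)
  35x1 + 204x2 + 176x3 + 206x4 + 241x5 ≥ 381   (calories)
  x1, x2, x3, x4, x5 ≥ 0.
The minimum-cost mix takes nothing from salmon, quinoa, brown rice — only spinach, peanut butter. Binding constraints: vitamin C and calories.
Solving gives x1 = 0.8667, x5 = 1.455.
Objective = 1.3·0.8667 + 0.4·1.455 = 1.7087.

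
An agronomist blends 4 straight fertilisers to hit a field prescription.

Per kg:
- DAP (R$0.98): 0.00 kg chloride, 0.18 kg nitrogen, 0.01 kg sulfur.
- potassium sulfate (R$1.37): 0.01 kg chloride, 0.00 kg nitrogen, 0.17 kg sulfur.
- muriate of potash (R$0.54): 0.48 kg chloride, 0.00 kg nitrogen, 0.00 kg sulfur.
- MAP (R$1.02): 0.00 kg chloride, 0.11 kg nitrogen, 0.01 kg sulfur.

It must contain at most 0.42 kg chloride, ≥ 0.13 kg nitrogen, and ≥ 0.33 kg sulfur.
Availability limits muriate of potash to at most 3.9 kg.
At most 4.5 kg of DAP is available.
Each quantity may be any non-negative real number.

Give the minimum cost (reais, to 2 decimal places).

R$3.31

Let x1 = kg of DAP, x2 = kg of potassium sulfate, x3 = kg of muriate of potash, x4 = kg of MAP.
Minimize 0.98x1 + 1.37x2 + 0.54x3 + 1.02x4 with:
  0.01x2 + 0.48x3 ≤ 0.42   (chloride)
  0.18x1 + 0.11x4 ≥ 0.13   (nitrogen)
  0.01x1 + 0.17x2 + 0.01x4 ≥ 0.33   (sulfur)
  x3 ≤ 3.9
  x1 ≤ 4.5
  x1, x2, x3, x4 ≥ 0.
The minimum-cost mix takes nothing from muriate of potash, MAP — only DAP, potassium sulfate. Binding constraints: nitrogen and sulfur.
Solving gives x1 = 0.7222, x2 = 1.899.
Cost = 0.98·0.7222 + 1.37·1.899 = 3.3094.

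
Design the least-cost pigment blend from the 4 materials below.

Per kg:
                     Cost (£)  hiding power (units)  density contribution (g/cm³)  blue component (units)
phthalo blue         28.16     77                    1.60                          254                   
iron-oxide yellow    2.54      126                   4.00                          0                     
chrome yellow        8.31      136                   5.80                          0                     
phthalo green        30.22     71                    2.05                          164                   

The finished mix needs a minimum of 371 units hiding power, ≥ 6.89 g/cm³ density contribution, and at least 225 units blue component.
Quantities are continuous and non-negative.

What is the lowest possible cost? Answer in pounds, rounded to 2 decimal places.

£31.05

Set it up as a linear program. Let x1 = kg of phthalo blue, x2 = kg of iron-oxide yellow, x3 = kg of chrome yellow, x4 = kg of phthalo green.
Minimise 28.16x1 + 2.54x2 + 8.31x3 + 30.22x4 subject to:
  77x1 + 126x2 + 136x3 + 71x4 ≥ 371   (hiding power)
  1.6x1 + 4x2 + 5.8x3 + 2.05x4 ≥ 6.89   (density contribution)
  254x1 + 164x4 ≥ 225   (blue component)
  x1, x2, x3, x4 ≥ 0.
The optimal basis is {phthalo blue, iron-oxide yellow}; chrome yellow, phthalo green drop out. Binding constraints: hiding power and blue component.
Optimal quantities: phthalo blue = 0.8858 kg, iron-oxide yellow = 2.403 kg.
Cost = 28.16·0.8858 + 2.54·2.403 = 31.0477.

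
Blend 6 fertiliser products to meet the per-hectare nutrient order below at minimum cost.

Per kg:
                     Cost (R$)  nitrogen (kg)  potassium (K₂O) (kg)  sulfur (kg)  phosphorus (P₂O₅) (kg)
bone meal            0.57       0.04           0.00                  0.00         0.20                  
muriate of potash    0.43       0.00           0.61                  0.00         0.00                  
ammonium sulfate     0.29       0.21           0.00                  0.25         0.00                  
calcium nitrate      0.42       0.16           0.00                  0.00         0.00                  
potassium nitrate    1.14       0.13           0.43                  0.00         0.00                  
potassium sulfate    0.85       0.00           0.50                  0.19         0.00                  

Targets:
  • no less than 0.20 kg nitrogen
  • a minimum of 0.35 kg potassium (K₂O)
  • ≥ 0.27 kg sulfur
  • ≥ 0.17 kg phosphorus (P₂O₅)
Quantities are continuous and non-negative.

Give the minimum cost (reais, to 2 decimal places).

Treat it as an LP. Let x1 = kg of bone meal, x2 = kg of muriate of potash, x3 = kg of ammonium sulfate, x4 = kg of calcium nitrate, x5 = kg of potassium nitrate, x6 = kg of potassium sulfate.
Minimize 0.57x1 + 0.43x2 + 0.29x3 + 0.42x4 + 1.14x5 + 0.85x6 s.t.:
  0.04x1 + 0.21x3 + 0.16x4 + 0.13x5 ≥ 0.2   (nitrogen)
  0.61x2 + 0.43x5 + 0.5x6 ≥ 0.35   (potassium (K₂O))
  0.25x3 + 0.19x6 ≥ 0.27   (sulfur)
  0.2x1 ≥ 0.17   (phosphorus (P₂O₅))
  x1, x2, x3, x4, x5, x6 ≥ 0.
The optimal basis is {bone meal, muriate of potash, ammonium sulfate}; calcium nitrate, potassium nitrate, potassium sulfate drop out. There the potassium (K₂O), sulfur, phosphorus (P₂O₅) constraints are tight.
Solving gives x1 = 0.85, x2 = 0.5738, x3 = 1.08.
Objective = 0.57·0.85 + 0.43·0.5738 + 0.29·1.08 = 1.0444.

R$1.04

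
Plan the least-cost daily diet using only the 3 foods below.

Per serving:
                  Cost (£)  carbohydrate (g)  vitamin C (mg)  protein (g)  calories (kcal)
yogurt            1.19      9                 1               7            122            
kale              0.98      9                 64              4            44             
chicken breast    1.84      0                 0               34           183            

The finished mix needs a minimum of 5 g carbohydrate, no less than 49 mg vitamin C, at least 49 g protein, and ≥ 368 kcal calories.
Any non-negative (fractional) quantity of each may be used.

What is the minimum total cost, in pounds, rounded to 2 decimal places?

£4.06

Let x1 = servings of yogurt, x2 = servings of kale, x3 = servings of chicken breast.
Minimise 1.19x1 + 0.98x2 + 1.84x3 with:
  9x1 + 9x2 ≥ 5   (carbohydrate)
  1x1 + 64x2 ≥ 49   (vitamin C)
  7x1 + 4x2 + 34x3 ≥ 49   (protein)
  122x1 + 44x2 + 183x3 ≥ 368   (calories)
  x1, x2, x3 ≥ 0.
All 3 inputs are positive at the optimum. There the vitamin C, protein, calories constraints are tight.
So yogurt = 1.03678 servings, kale = 0.749425 servings, chicken breast = 1.13955 servings.
Total cost: 1.19·1.03678 + 0.98·0.749425 + 1.84·1.13955 = 4.06498.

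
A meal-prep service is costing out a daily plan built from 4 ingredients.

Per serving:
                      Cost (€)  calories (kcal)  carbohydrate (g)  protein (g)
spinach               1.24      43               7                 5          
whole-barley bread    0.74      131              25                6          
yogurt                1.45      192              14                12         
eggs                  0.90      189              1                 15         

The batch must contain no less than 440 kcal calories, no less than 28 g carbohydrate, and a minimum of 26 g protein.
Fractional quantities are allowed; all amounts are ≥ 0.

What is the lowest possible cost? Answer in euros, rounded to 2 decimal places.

Treat it as an LP. Let x1 = servings of spinach, x2 = servings of whole-barley bread, x3 = servings of yogurt, x4 = servings of eggs.
Minimise 1.24x1 + 0.74x2 + 1.45x3 + 0.9x4 s.t.:
  43x1 + 131x2 + 192x3 + 189x4 ≥ 440   (calories)
  7x1 + 25x2 + 14x3 + 1x4 ≥ 28   (carbohydrate)
  5x1 + 6x2 + 12x3 + 15x4 ≥ 26   (protein)
  x1, x2, x3, x4 ≥ 0.
The cheapest feasible vertex uses only whole-barley bread, eggs; spinach, yogurt are not used. The calories and carbohydrate requirements are met with equality.
Solving gives x2 = 1.056, x4 = 1.596.
Cost = 0.74·1.056 + 0.9·1.596 = 2.2178.

€2.22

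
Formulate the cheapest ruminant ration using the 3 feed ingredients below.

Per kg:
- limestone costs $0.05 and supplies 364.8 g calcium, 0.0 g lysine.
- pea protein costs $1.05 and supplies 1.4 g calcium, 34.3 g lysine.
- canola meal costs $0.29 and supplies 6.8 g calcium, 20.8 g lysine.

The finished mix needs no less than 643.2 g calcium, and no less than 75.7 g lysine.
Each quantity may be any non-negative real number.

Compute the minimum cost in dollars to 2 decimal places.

Set it up as a linear program. Let x1 = kg of limestone, x2 = kg of pea protein, x3 = kg of canola meal.
min 0.05x1 + 1.05x2 + 0.29x3 subject to:
  364.8x1 + 1.4x2 + 6.8x3 ≥ 643.2   (calcium)
  34.3x2 + 20.8x3 ≥ 75.7   (lysine)
  x1, x2, x3 ≥ 0.
At the optimum only limestone, canola meal are positive (pea protein = 0). Binding constraints: calcium and lysine.
Solving gives x1 = 1.695, x3 = 3.639.
Objective = 0.05·1.695 + 0.29·3.639 = 1.1401.

$1.14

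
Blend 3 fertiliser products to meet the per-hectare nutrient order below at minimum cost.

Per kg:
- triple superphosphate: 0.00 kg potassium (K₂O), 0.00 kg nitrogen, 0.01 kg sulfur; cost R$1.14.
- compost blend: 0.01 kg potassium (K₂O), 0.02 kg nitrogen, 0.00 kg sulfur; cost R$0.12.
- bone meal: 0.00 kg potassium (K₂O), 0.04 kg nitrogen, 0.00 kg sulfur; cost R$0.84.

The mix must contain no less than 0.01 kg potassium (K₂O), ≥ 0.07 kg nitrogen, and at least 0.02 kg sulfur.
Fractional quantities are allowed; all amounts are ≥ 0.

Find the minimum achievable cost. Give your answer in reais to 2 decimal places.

Let x1 = kg of triple superphosphate, x2 = kg of compost blend, x3 = kg of bone meal.
Minimise 1.14x1 + 0.12x2 + 0.84x3 subject to:
  0.01x2 ≥ 0.01   (potassium (K₂O))
  0.02x2 + 0.04x3 ≥ 0.07   (nitrogen)
  0.01x1 ≥ 0.02   (sulfur)
  x1, x2, x3 ≥ 0.
The minimum-cost mix takes nothing from bone meal — only triple superphosphate, compost blend. There the nitrogen and sulfur constraints are tight.
Solving gives x1 = 2, x2 = 3.5.
Hence cost = 1.14·2 + 0.12·3.5 = R$2.7000.

R$2.70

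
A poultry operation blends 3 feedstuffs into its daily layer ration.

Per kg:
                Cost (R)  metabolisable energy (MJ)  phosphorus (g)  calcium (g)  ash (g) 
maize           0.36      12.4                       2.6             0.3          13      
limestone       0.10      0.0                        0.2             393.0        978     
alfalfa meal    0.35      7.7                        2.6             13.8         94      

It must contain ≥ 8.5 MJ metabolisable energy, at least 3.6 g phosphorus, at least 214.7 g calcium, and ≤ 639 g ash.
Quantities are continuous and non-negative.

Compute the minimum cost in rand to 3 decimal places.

Let x1 = kg of maize, x2 = kg of limestone, x3 = kg of alfalfa meal.
Minimise 0.36x1 + 0.1x2 + 0.35x3 s.t.:
  12.4x1 + 7.7x3 ≥ 8.5   (metabolisable energy)
  2.6x1 + 0.2x2 + 2.6x3 ≥ 3.6   (phosphorus)
  0.3x1 + 393x2 + 13.8x3 ≥ 214.7   (calcium)
  13x1 + 978x2 + 94x3 ≤ 639   (ash)
  x1, x2, x3 ≥ 0.
The optimal basis is {limestone, alfalfa meal}; maize drops out. Binding constraints: phosphorus and calcium.
So limestone = 0.499 kg, alfalfa meal = 1.346 kg.
Cost = 0.1·0.499 + 0.35·1.346 = 0.52100.

R0.521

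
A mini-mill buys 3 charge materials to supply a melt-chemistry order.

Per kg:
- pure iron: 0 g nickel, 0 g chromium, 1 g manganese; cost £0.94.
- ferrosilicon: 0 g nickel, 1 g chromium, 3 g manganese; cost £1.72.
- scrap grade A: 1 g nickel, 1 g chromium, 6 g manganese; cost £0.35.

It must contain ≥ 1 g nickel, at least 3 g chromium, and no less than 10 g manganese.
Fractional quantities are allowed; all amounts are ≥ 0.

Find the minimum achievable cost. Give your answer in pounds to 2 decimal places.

Treat it as an LP. Let x1 = kg of pure iron, x2 = kg of ferrosilicon, x3 = kg of scrap grade A.
Minimise 0.94x1 + 1.72x2 + 0.35x3 subject to:
  1x3 ≥ 1   (nickel)
  1x2 + 1x3 ≥ 3   (chromium)
  1x1 + 3x2 + 6x3 ≥ 10   (manganese)
  x1, x2, x3 ≥ 0.
The optimal basis is {scrap grade A}; pure iron, ferrosilicon drop out. The chromium requirement is met with equality.
Solving gives x3 = 3.
Total cost: 0.35·3 = 1.0500.

£1.05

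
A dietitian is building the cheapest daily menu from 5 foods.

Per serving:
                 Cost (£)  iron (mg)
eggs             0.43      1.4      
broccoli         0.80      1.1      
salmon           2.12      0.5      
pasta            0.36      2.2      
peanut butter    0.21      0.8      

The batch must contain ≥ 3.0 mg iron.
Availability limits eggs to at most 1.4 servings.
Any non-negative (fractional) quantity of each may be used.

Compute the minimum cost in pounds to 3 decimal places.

£0.491

Treat it as an LP. Let x1 = servings of eggs, x2 = servings of broccoli, x3 = servings of salmon, x4 = servings of pasta, x5 = servings of peanut butter.
min 0.43x1 + 0.8x2 + 2.12x3 + 0.36x4 + 0.21x5 with:
  1.4x1 + 1.1x2 + 0.5x3 + 2.2x4 + 0.8x5 ≥ 3   (iron)
  x1 ≤ 1.4
  x1, x2, x3, x4, x5 ≥ 0.
The minimum-cost mix takes nothing from eggs, broccoli, salmon, peanut butter — only pasta. There the iron constraint is tight.
Solving gives x4 = 1.364.
Hence cost = 0.36·1.364 = £0.49104.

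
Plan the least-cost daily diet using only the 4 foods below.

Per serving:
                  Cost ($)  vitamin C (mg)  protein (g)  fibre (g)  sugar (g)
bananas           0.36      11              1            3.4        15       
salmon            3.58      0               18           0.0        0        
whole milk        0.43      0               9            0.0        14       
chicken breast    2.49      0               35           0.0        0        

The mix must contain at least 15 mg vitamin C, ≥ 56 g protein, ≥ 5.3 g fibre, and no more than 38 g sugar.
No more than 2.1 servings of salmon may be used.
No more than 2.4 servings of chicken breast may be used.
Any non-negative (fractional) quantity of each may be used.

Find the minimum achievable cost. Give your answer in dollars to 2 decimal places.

Let x1 = servings of bananas, x2 = servings of salmon, x3 = servings of whole milk, x4 = servings of chicken breast.
Minimize 0.36x1 + 3.58x2 + 0.43x3 + 2.49x4 subject to:
  11x1 ≥ 15   (vitamin C)
  1x1 + 18x2 + 9x3 + 35x4 ≥ 56   (protein)
  3.4x1 ≥ 5.3   (fibre)
  15x1 + 14x3 ≤ 38   (sugar)
  x2 ≤ 2.1
  x4 ≤ 2.4
  x1, x2, x3, x4 ≥ 0.
At the optimum only bananas, whole milk, chicken breast are positive (salmon = 0). The protein, fibre, sugar requirements are met with equality.
Optimal quantities: bananas = 1.559 servings, whole milk = 1.044 servings, chicken breast = 1.287 servings.
Cost = 0.36·1.559 + 0.43·1.044 + 2.49·1.287 = 4.2148.

$4.21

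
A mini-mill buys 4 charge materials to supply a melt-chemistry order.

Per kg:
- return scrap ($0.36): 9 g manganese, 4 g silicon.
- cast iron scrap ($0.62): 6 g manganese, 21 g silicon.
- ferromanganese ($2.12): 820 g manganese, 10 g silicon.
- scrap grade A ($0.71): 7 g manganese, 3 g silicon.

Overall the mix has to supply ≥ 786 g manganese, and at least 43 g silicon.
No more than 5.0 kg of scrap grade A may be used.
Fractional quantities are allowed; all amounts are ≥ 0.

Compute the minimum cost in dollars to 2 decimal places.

Set it up as a linear program. Let x1 = kg of return scrap, x2 = kg of cast iron scrap, x3 = kg of ferromanganese, x4 = kg of scrap grade A.
Minimise 0.36x1 + 0.62x2 + 2.12x3 + 0.71x4 with:
  9x1 + 6x2 + 820x3 + 7x4 ≥ 786   (manganese)
  4x1 + 21x2 + 10x3 + 3x4 ≥ 43   (silicon)
  x4 ≤ 5
  x1, x2, x3, x4 ≥ 0.
The minimum-cost mix takes nothing from return scrap, scrap grade A — only cast iron scrap, ferromanganese. Binding constraints: manganese and silicon.
Solving gives x2 = 1.597, x3 = 0.9469.
Hence cost = 0.62·1.597 + 2.12·0.9469 = $2.9976.

$3.00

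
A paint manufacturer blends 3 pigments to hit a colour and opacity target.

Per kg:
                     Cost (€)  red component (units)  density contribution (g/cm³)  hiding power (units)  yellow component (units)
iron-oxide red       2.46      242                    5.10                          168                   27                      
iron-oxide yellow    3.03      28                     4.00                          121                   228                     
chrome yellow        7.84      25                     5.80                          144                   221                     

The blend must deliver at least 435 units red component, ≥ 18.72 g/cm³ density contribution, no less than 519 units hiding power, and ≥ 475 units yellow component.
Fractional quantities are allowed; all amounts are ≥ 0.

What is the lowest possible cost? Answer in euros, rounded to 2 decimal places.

€11.03

Let x1 = kg of iron-oxide red, x2 = kg of iron-oxide yellow, x3 = kg of chrome yellow.
Minimize 2.46x1 + 3.03x2 + 7.84x3 with:
  242x1 + 28x2 + 25x3 ≥ 435   (red component)
  5.1x1 + 4x2 + 5.8x3 ≥ 18.72   (density contribution)
  168x1 + 121x2 + 144x3 ≥ 519   (hiding power)
  27x1 + 228x2 + 221x3 ≥ 475   (yellow component)
  x1, x2, x3 ≥ 0.
The cheapest feasible vertex uses only iron-oxide red, iron-oxide yellow; chrome yellow is not used. There the density contribution and yellow component constraints are tight.
Optimal quantities: iron-oxide red = 2.245 kg, iron-oxide yellow = 1.817 kg.
Objective = 2.46·2.245 + 3.03·1.817 = 11.0282.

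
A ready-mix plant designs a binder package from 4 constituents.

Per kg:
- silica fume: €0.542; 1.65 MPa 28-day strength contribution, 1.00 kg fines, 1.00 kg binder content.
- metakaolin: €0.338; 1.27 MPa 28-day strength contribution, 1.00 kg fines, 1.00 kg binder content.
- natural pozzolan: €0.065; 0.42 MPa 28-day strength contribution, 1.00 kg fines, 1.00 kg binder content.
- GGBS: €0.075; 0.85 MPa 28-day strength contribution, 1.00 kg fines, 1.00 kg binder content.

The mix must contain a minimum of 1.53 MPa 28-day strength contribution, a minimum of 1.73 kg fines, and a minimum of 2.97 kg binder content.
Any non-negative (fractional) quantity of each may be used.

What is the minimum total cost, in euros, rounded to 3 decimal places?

€0.200

This is a linear program. Let x1 = kg of silica fume, x2 = kg of metakaolin, x3 = kg of natural pozzolan, x4 = kg of GGBS.
min 0.542x1 + 0.338x2 + 0.065x3 + 0.075x4 with:
  1.65x1 + 1.27x2 + 0.42x3 + 0.85x4 ≥ 1.53   (28-day strength contribution)
  1x1 + 1x2 + 1x3 + 1x4 ≥ 1.73   (fines)
  1x1 + 1x2 + 1x3 + 1x4 ≥ 2.97   (binder content)
  x1, x2, x3, x4 ≥ 0.
The cheapest feasible vertex uses only natural pozzolan, GGBS; silica fume, metakaolin are not used. The 28-day strength contribution and binder content requirements are met with equality.
Solving gives x3 = 2.313, x4 = 0.6572.
Cost = 0.065·2.313 + 0.075·0.6572 = 0.19964.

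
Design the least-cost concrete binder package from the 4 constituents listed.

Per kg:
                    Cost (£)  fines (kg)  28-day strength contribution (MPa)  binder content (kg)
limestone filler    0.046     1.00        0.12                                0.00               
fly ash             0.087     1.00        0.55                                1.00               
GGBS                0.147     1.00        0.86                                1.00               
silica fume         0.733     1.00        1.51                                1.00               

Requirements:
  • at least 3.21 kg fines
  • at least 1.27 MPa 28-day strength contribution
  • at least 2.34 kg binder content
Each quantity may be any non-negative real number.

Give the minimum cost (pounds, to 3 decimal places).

£0.244

Treat it as an LP. Let x1 = kg of limestone filler, x2 = kg of fly ash, x3 = kg of GGBS, x4 = kg of silica fume.
Minimize 0.046x1 + 0.087x2 + 0.147x3 + 0.733x4 with:
  1x1 + 1x2 + 1x3 + 1x4 ≥ 3.21   (fines)
  0.12x1 + 0.55x2 + 0.86x3 + 1.51x4 ≥ 1.27   (28-day strength contribution)
  1x2 + 1x3 + 1x4 ≥ 2.34   (binder content)
  x1, x2, x3, x4 ≥ 0.
The optimal basis is {limestone filler, fly ash}; GGBS, silica fume drop out. The fines and binder content requirements are met with equality.
That vertex is x1 = 0.87, x2 = 2.34.
Cost = 0.046·0.87 + 0.087·2.34 = 0.24360.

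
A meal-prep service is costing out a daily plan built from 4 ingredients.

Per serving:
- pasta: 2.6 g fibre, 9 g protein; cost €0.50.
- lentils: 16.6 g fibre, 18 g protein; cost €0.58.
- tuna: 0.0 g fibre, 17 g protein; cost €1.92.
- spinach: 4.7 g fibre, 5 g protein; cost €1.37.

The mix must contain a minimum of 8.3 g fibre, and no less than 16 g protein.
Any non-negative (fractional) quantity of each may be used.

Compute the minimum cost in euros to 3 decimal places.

Treat it as an LP. Let x1 = servings of pasta, x2 = servings of lentils, x3 = servings of tuna, x4 = servings of spinach.
Minimise 0.5x1 + 0.58x2 + 1.92x3 + 1.37x4 s.t.:
  2.6x1 + 16.6x2 + 4.7x4 ≥ 8.3   (fibre)
  9x1 + 18x2 + 17x3 + 5x4 ≥ 16   (protein)
  x1, x2, x3, x4 ≥ 0.
The minimum-cost mix takes nothing from pasta, tuna, spinach — only lentils. There the protein constraint is tight.
So lentils = 0.8889 servings.
Hence cost = 0.58·0.8889 = €0.51556.

€0.516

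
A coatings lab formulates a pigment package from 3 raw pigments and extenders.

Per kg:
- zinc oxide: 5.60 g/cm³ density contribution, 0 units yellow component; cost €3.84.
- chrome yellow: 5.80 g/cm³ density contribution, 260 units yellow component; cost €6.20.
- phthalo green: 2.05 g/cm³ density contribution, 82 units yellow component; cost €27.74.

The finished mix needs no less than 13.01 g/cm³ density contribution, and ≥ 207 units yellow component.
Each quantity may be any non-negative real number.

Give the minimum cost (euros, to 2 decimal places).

€10.69

This is a linear program. Let x1 = kg of zinc oxide, x2 = kg of chrome yellow, x3 = kg of phthalo green.
Minimize 3.84x1 + 6.2x2 + 27.74x3 with:
  5.6x1 + 5.8x2 + 2.05x3 ≥ 13.01   (density contribution)
  260x2 + 82x3 ≥ 207   (yellow component)
  x1, x2, x3 ≥ 0.
The optimal basis is {zinc oxide, chrome yellow}; phthalo green drops out. Binding constraints: density contribution and yellow component.
So zinc oxide = 1.499 kg, chrome yellow = 0.7962 kg.
Cost = 3.84·1.499 + 6.2·0.7962 = 10.6926.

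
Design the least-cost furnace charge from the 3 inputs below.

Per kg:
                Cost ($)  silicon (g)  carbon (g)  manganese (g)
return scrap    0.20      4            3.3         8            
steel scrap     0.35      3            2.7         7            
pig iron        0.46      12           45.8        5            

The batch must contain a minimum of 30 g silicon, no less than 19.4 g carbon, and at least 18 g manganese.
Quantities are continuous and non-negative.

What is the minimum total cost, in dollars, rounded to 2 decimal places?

$1.19

This is a linear program. Let x1 = kg of return scrap, x2 = kg of steel scrap, x3 = kg of pig iron.
Minimize 0.2x1 + 0.35x2 + 0.46x3 with:
  4x1 + 3x2 + 12x3 ≥ 30   (silicon)
  3.3x1 + 2.7x2 + 45.8x3 ≥ 19.4   (carbon)
  8x1 + 7x2 + 5x3 ≥ 18   (manganese)
  x1, x2, x3 ≥ 0.
At the optimum only return scrap, pig iron are positive (steel scrap = 0). Binding constraints: silicon and manganese.
Solving gives x1 = 0.8684, x3 = 2.211.
Cost = 0.2·0.8684 + 0.46·2.211 = 1.1907.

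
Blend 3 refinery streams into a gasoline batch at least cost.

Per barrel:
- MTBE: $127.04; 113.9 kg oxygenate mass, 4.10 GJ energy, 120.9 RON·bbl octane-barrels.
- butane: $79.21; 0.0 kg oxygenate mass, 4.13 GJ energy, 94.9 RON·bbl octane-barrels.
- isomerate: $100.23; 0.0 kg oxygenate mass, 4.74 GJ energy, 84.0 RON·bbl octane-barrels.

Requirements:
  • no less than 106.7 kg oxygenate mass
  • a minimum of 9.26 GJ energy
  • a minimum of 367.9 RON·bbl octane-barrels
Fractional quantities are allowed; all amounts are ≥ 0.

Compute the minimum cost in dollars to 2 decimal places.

Let x1 = barrels of MTBE, x2 = barrels of butane, x3 = barrels of isomerate.
Minimize 127.04x1 + 79.21x2 + 100.23x3 s.t.:
  113.9x1 ≥ 106.7   (oxygenate mass)
  4.1x1 + 4.13x2 + 4.74x3 ≥ 9.26   (energy)
  120.9x1 + 94.9x2 + 84x3 ≥ 367.9   (octane-barrels)
  x1, x2, x3 ≥ 0.
The cheapest feasible vertex uses only MTBE, butane; isomerate is not used. There the oxygenate mass and octane-barrels constraints are tight.
Solving gives x1 = 0.93679, x2 = 2.6833.
Cost = 127.04·0.93679 + 79.21·2.6833 = 331.5540.

$331.55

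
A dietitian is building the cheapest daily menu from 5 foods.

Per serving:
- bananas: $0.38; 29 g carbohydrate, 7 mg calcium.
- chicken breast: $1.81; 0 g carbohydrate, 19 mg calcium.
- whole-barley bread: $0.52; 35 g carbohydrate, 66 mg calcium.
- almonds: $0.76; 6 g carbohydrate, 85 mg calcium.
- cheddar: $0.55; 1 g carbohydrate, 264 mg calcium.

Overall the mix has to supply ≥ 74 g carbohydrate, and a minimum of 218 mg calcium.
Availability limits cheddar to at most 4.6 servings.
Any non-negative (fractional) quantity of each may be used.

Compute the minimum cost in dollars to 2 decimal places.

$1.26

Set it up as a linear program. Let x1 = servings of bananas, x2 = servings of chicken breast, x3 = servings of whole-barley bread, x4 = servings of almonds, x5 = servings of cheddar.
Minimise 0.38x1 + 1.81x2 + 0.52x3 + 0.76x4 + 0.55x5 subject to:
  29x1 + 35x3 + 6x4 + 1x5 ≥ 74   (carbohydrate)
  7x1 + 19x2 + 66x3 + 85x4 + 264x5 ≥ 218   (calcium)
  x5 ≤ 4.6
  x1, x2, x3, x4, x5 ≥ 0.
The optimal basis is {whole-barley bread, cheddar}; bananas, chicken breast, almonds drop out. The carbohydrate and calcium requirements are met with equality.
So whole-barley bread = 2.106 servings, cheddar = 0.2993 servings.
Objective = 0.52·2.106 + 0.55·0.2993 = 1.2597.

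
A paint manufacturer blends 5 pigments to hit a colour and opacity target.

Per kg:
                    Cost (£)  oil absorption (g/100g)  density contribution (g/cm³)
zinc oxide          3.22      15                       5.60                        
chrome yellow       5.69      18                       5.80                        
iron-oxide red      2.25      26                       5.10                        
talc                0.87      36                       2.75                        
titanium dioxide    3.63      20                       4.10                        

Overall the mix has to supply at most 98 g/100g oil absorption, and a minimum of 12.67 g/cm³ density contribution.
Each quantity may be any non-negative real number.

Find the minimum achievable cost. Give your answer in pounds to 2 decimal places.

£5.07

This is a linear program. Let x1 = kg of zinc oxide, x2 = kg of chrome yellow, x3 = kg of iron-oxide red, x4 = kg of talc, x5 = kg of titanium dioxide.
Minimise 3.22x1 + 5.69x2 + 2.25x3 + 0.87x4 + 3.63x5 subject to:
  15x1 + 18x2 + 26x3 + 36x4 + 20x5 ≤ 98   (oil absorption)
  5.6x1 + 5.8x2 + 5.1x3 + 2.75x4 + 4.1x5 ≥ 12.67   (density contribution)
  x1, x2, x3, x4, x5 ≥ 0.
The optimal basis is {iron-oxide red, talc}; zinc oxide, chrome yellow, titanium dioxide drop out. Binding constraints: oil absorption and density contribution.
Optimal quantities: iron-oxide red = 1.665 kg, talc = 1.52 kg.
Cost = 2.25·1.665 + 0.87·1.52 = 5.0687.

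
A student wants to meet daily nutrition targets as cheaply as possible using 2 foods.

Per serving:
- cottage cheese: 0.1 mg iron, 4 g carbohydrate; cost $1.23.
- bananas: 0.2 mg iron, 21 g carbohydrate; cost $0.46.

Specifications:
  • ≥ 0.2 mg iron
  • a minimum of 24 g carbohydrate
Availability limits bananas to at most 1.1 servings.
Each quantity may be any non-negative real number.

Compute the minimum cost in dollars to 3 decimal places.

$0.783

Treat it as an LP. Let x1 = servings of cottage cheese, x2 = servings of bananas.
Minimize 1.23x1 + 0.46x2 subject to:
  0.1x1 + 0.2x2 ≥ 0.2   (iron)
  4x1 + 21x2 ≥ 24   (carbohydrate)
  x2 ≤ 1.1
  x1, x2 ≥ 0.
Both inputs are positive at the optimum. The carbohydrate and the bananas cap requirements are met with equality.
That vertex is x1 = 0.225, x2 = 1.1.
Cost = 1.23·0.225 + 0.46·1.1 = 0.78275.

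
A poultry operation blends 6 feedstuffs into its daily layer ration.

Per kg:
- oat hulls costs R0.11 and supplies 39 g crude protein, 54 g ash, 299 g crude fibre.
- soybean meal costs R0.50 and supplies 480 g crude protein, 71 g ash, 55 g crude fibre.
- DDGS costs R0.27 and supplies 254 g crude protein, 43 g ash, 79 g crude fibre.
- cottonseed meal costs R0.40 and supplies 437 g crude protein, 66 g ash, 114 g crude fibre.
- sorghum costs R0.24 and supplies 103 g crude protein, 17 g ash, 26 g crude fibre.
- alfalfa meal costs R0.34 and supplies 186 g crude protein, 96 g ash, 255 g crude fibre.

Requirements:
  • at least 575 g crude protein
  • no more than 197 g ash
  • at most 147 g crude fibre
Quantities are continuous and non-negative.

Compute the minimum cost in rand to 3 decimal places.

R0.529

Let x1 = kg of oat hulls, x2 = kg of soybean meal, x3 = kg of DDGS, x4 = kg of cottonseed meal, x5 = kg of sorghum, x6 = kg of alfalfa meal.
min 0.11x1 + 0.5x2 + 0.27x3 + 0.4x4 + 0.24x5 + 0.34x6 s.t.:
  39x1 + 480x2 + 254x3 + 437x4 + 103x5 + 186x6 ≥ 575   (crude protein)
  54x1 + 71x2 + 43x3 + 66x4 + 17x5 + 96x6 ≤ 197   (ash)
  299x1 + 55x2 + 79x3 + 114x4 + 26x5 + 255x6 ≤ 147   (crude fibre)
  x1, x2, x3, x4, x5, x6 ≥ 0.
At the optimum only soybean meal, cottonseed meal are positive (oat hulls, DDGS, sorghum, alfalfa meal = 0). The crude protein and crude fibre requirements are met with equality.
So soybean meal = 0.04272 kg, cottonseed meal = 1.269 kg.
Hence cost = 0.5·0.04272 + 0.4·1.269 = R0.52896.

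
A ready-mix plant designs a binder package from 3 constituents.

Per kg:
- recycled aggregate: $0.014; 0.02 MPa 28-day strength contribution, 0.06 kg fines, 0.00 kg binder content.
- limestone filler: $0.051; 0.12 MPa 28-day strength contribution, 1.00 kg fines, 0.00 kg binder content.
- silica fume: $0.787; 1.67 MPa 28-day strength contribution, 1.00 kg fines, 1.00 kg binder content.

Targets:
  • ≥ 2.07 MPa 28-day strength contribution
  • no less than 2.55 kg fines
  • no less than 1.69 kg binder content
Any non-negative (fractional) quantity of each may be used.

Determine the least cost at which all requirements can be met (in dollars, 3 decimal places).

Set it up as a linear program. Let x1 = kg of recycled aggregate, x2 = kg of limestone filler, x3 = kg of silica fume.
Minimize 0.014x1 + 0.051x2 + 0.787x3 s.t.:
  0.02x1 + 0.12x2 + 1.67x3 ≥ 2.07   (28-day strength contribution)
  0.06x1 + 1x2 + 1x3 ≥ 2.55   (fines)
  1x3 ≥ 1.69   (binder content)
  x1, x2, x3 ≥ 0.
The minimum-cost mix takes nothing from recycled aggregate — only limestone filler, silica fume. The fines and binder content requirements are met with equality.
That vertex is x2 = 0.86, x3 = 1.69.
Hence cost = 0.051·0.86 + 0.787·1.69 = $1.37389.

$1.374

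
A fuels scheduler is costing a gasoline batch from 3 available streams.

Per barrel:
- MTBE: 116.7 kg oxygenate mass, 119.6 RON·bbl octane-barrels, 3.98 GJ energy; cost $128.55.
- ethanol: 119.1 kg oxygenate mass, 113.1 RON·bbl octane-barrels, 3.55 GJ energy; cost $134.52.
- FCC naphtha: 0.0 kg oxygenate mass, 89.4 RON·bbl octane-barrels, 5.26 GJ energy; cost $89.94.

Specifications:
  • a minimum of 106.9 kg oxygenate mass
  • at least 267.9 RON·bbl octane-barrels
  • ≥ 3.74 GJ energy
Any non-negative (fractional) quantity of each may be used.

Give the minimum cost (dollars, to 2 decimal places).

Set it up as a linear program. Let x1 = barrels of MTBE, x2 = barrels of ethanol, x3 = barrels of FCC naphtha.
min 128.55x1 + 134.52x2 + 89.94x3 subject to:
  116.7x1 + 119.1x2 ≥ 106.9   (oxygenate mass)
  119.6x1 + 113.1x2 + 89.4x3 ≥ 267.9   (octane-barrels)
  3.98x1 + 3.55x2 + 5.26x3 ≥ 3.74   (energy)
  x1, x2, x3 ≥ 0.
The cheapest feasible vertex uses only MTBE, FCC naphtha; ethanol is not used. Binding constraints: oxygenate mass and octane-barrels.
Solving gives x1 = 0.916024, x3 = 1.77118.
Total cost: 128.55·0.916024 + 89.94·1.77118 = 277.0548.

$277.05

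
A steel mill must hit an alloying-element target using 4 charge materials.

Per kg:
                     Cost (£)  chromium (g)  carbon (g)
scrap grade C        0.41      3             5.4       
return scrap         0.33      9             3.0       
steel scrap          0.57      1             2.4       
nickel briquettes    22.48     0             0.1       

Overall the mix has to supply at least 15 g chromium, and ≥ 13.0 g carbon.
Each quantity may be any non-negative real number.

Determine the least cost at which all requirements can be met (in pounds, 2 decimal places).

This is a linear program. Let x1 = kg of scrap grade C, x2 = kg of return scrap, x3 = kg of steel scrap, x4 = kg of nickel briquettes.
Minimise 0.41x1 + 0.33x2 + 0.57x3 + 22.48x4 with:
  3x1 + 9x2 + 1x3 ≥ 15   (chromium)
  5.4x1 + 3x2 + 2.4x3 + 0.1x4 ≥ 13   (carbon)
  x1, x2, x3, x4 ≥ 0.
The minimum-cost mix takes nothing from steel scrap, nickel briquettes — only scrap grade C, return scrap. There the chromium and carbon constraints are tight.
Solving gives x1 = 1.818, x2 = 1.061.
Objective = 0.41·1.818 + 0.33·1.061 = 1.0955.

£1.10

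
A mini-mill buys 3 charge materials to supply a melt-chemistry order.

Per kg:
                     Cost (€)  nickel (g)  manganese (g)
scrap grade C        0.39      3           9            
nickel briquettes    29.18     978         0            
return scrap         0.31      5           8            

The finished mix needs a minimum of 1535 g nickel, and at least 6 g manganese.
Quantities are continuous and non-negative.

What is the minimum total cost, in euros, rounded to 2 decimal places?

This is a linear program. Let x1 = kg of scrap grade C, x2 = kg of nickel briquettes, x3 = kg of return scrap.
Minimize 0.39x1 + 29.18x2 + 0.31x3 with:
  3x1 + 978x2 + 5x3 ≥ 1535   (nickel)
  9x1 + 8x3 ≥ 6   (manganese)
  x1, x2, x3 ≥ 0.
The minimum-cost mix takes nothing from scrap grade C — only nickel briquettes, return scrap. There the nickel and manganese constraints are tight.
So nickel briquettes = 1.5657 kg, return scrap = 0.75 kg.
Cost = 29.18·1.5657 + 0.31·0.75 = 45.9196.

€45.92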